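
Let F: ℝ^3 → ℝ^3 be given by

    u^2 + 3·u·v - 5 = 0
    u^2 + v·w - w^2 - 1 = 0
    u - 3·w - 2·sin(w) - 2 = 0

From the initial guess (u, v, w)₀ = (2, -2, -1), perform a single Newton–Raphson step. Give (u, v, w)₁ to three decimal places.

At (2, -2, -1): F = (-13.000, 4.000, 4.68294).
Jacobian J = [[2·u + 3·v, 3·u, 0], [2·u, w, v - 2·w], [1, 0, -2·cos(w) - 3]].
At the point, J = [[-2.000, 6.000, 0.000], [4.000, -1.000, 0.000], [1.000, 0.000, -4.08060]] (det J = 89.77330).
Solving J·Δ = −F gives Δ = (-0.500, 2.000, 1.025).
Then the next iterate is (u, v, w)₁ = (1.500, 0.000, 0.025).

(1.500, 0.000, 0.025)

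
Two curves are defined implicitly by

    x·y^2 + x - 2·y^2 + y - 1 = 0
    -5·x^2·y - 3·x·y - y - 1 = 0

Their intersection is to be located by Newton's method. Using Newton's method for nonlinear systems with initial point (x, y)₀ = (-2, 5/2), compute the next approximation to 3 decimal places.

(-1.501, 1.348)

At (-2, 5/2): F = (-25.500, -38.500).
Jacobian J = [[y^2 + 1, 2·x·y - 4·y + 1], [-10·x·y - 3·y, -5·x^2 - 3·x - 1]].
At the point, J = [[7.250, -19.000], [42.500, -15.000]] (det J = 698.750).
Solving J·Δ = −F gives Δ = (0.499, -1.152).
Then the next iterate is (x, y)₁ = (-1.501, 1.348).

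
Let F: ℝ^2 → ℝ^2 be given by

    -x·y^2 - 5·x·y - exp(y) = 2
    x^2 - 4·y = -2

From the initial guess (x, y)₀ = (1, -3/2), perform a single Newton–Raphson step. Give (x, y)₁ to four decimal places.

(1.4773, 0.9886)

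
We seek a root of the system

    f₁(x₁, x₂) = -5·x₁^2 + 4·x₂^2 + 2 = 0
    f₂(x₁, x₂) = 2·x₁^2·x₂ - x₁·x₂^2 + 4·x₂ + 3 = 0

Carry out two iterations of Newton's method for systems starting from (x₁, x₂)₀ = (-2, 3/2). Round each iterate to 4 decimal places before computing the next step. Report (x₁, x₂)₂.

(-0.5273, 0.0133)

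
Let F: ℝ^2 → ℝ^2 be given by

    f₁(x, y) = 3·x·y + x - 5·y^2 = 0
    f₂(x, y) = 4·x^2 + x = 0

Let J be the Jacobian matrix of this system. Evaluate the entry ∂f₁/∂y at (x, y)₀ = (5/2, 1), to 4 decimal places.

-2.5000

∂f₁/∂y = 3·x - 10·y.
At (5/2, 1) this is -2.5000.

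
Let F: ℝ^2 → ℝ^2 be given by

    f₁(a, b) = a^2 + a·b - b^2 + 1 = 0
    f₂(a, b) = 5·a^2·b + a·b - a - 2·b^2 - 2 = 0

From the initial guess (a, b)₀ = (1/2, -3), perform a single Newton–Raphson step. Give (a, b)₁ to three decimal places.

At (1/2, -3): F = (-9.250, -25.750).
Jacobian J = [[2·a + b, a - 2·b], [10·a·b + b - 1, 5·a^2 + a - 4·b]].
At the point, J = [[-2.000, 6.500], [-19.000, 13.750]] (det J = 96.000).
Solving J·Δ = −F gives Δ = (-0.419, 1.294).
Then the next iterate is (a, b)₁ = (0.081, -1.706).

(0.081, -1.706)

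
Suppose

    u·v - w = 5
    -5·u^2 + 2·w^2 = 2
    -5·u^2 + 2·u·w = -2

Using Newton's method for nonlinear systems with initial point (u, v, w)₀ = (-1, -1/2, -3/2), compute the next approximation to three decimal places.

(-1.227, -2.591, -2.295)

At (-1, -1/2, -3/2): F = (-3.000, -2.500, 0.000).
Jacobian J = [[v, u, -1], [-10·u, 0, 4·w], [-10·u + 2·w, 0, 2·u]].
At the point, J = [[-0.500, -1.000, -1.000], [10.000, 0.000, -6.000], [7.000, 0.000, -2.000]] (det J = 22.000).
Solving J·Δ = −F gives Δ = (-0.227, -2.091, -0.795).
Then the next iterate is (u, v, w)₁ = (-1.227, -2.591, -2.295).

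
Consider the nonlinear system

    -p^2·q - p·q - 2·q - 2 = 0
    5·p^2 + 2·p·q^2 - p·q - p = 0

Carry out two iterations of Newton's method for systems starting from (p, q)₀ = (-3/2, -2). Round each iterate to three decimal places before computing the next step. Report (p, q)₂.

(-0.587, -1.265)

At (-3/2, -2): F = (3.500, -2.250).
Jacobian J = [[-2·p·q - q, -p^2 - p - 2], [10·p + 2·q^2 - q - 1, 4·p·q - p]].
At the point, J = [[-4.000, -2.750], [-6.000, 13.500]] (det J = -70.500).
Solving J·Δ = −F gives Δ = (0.582, 0.426).
Then the next iterate is (p, q)₁ = (-0.918, -1.574).
Round to (-0.918, -1.574) and repeat: F = (1.02952, -0.86196), J = [[-1.31586, -1.92472], [-3.65105, 6.69773]].
Δ = (0.331, 0.309), so (p, q)₂ = (-0.587, -1.265).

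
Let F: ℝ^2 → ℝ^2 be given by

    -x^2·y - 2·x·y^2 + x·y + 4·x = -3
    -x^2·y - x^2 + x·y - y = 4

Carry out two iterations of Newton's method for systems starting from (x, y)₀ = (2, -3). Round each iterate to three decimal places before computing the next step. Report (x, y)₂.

At (2, -3): F = (-19.000, 1.000).
Jacobian J = [[-2·x·y - 2·y^2 + y + 4, -x^2 - 4·x·y + x], [-2·x·y - 2·x + y, -x^2 + x - 1]].
At the point, J = [[-5.000, 22.000], [5.000, -3.000]] (det J = -95.000).
Solving J·Δ = −F gives Δ = (0.368, 0.947).
Then the next iterate is (x, y)₁ = (2.368, -2.053).
Round to (2.368, -2.053) and repeat: F = (-0.83880, -0.90389), J = [[3.24039, 16.20659], [2.93401, -4.23942]].
Δ = (0.297, -0.008), so (x, y)₂ = (2.665, -2.061).

(2.665, -2.061)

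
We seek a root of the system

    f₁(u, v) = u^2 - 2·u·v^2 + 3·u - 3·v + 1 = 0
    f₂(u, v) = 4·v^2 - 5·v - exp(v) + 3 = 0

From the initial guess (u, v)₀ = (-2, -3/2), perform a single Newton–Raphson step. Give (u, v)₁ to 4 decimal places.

(-2.7798, -0.3808)

At (-2, -3/2): F = (12.5000, 19.276870).
Jacobian J = [[2·u - 2·v^2 + 3, -4·u·v - 3], [0, 8·v - exp(v) - 5]].
At the point, J = [[-5.5000, -15.0000], [0.0000, -17.223130]] (det J = 94.727216).
Solving J·Δ = −F gives Δ = (-0.7798, 1.1192).
Then the next iterate is (u, v)₁ = (-2.7798, -0.3808).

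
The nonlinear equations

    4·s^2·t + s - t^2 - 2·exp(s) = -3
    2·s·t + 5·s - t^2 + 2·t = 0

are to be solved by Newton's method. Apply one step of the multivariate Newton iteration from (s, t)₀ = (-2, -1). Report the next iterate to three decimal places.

(1.000, -2.884)

At (-2, -1): F = (-16.27067, -9.000).
Jacobian J = [[8·s·t - 2·exp(s) + 1, 4·s^2 - 2·t], [2·t + 5, 2·s - 2·t + 2]].
At the point, J = [[16.72933, 18.000], [3.000, 0.000]] (det J = -54.000).
Solving J·Δ = −F gives Δ = (3.000, -1.884).
Then the next iterate is (s, t)₁ = (1.000, -2.884).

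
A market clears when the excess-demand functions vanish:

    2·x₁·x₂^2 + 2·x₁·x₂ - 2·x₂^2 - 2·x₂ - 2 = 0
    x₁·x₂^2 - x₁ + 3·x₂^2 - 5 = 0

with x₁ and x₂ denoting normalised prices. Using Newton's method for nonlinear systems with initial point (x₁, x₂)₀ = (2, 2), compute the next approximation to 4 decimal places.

(1.6667, 1.4000)

At (2, 2): F = (10.0000, 13.0000).
Jacobian J = [[2·x₂^2 + 2·x₂, 4·x₁·x₂ + 2·x₁ - 4·x₂ - 2], [x₂^2 - 1, 2·x₁·x₂ + 6·x₂]].
At the point, J = [[12.0000, 10.0000], [3.0000, 20.0000]] (det J = 210.0000).
Solving J·Δ = −F gives Δ = (-0.3333, -0.6000).
Then the next iterate is (x₁, x₂)₁ = (1.6667, 1.4000).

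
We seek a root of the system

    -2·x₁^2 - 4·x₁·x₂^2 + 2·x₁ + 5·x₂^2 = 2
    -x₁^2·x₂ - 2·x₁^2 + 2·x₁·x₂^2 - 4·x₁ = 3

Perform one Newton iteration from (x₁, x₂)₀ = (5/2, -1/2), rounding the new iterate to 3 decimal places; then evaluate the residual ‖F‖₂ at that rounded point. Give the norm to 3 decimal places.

6.556

At (5/2, -1/2): F = (-10.750, -21.125).
Jacobian J = [[-4·x₁ - 4·x₂^2 + 2, -8·x₁·x₂ + 10·x₂], [-2·x₁·x₂ - 4·x₁ + 2·x₂^2 - 4, -x₁^2 + 4·x₁·x₂]].
At the point, J = [[-9.000, 5.000], [-11.000, -11.250]] (det J = 156.250).
Solving J·Δ = −F gives Δ = (-1.450, -0.460).
Then the next iterate is (x₁, x₂)₁ = (1.050, -0.960).
Re-evaluating at (1.050, -0.960): F = (-1.36772, -6.41124), so ‖F‖₂ = 6.556.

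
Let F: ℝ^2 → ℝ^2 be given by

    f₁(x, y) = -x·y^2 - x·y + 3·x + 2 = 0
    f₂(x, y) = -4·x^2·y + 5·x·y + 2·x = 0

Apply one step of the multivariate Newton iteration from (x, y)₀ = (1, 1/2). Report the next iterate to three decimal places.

At (1, 1/2): F = (4.250, 2.500).
Jacobian J = [[-y^2 - y + 3, -2·x·y - x], [-8·x·y + 5·y + 2, -4·x^2 + 5·x]].
At the point, J = [[2.250, -2.000], [0.500, 1.000]] (det J = 3.250).
Solving J·Δ = −F gives Δ = (-2.846, -1.077).
Then the next iterate is (x, y)₁ = (-1.846, -0.577).

(-1.846, -0.577)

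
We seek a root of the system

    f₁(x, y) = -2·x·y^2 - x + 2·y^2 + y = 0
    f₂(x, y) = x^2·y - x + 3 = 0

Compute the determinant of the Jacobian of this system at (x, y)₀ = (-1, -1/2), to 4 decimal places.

J = [[-2·y^2 - 1, -4·x·y + 4·y + 1], [2·x·y - 1, x^2]].
At the point, J = [[-1.5000, -3.0000], [0.0000, 1.0000]].
det J = -1.5000.

-1.5000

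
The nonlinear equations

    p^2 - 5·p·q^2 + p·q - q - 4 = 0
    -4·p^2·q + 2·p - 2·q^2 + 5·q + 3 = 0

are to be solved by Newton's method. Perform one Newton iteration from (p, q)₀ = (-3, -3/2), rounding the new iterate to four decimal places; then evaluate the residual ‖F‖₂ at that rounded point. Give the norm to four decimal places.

16.7195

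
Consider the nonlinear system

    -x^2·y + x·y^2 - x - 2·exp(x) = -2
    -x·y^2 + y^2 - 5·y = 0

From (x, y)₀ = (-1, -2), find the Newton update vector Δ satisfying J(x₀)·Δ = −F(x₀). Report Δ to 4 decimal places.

At (-1, -2): F = (0.264241, 18.0000).
Jacobian J = [[-2·x·y + y^2 - 2·exp(x) - 1, -x^2 + 2·x·y], [-y^2, -2·x·y + 2·y - 5]].
At the point, J = [[-1.735759, 3.0000], [-4.0000, -13.0000]] (det J = 34.564865).
Solving J·Δ = −F gives Δ = (1.6617, 0.8733).

(1.6617, 0.8733)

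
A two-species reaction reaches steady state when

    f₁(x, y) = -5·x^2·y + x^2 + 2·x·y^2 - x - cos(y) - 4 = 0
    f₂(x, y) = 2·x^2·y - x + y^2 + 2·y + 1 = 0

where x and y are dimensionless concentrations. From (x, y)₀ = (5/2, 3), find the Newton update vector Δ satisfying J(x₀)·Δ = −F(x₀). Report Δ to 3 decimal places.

(-0.880, -1.243)

At (5/2, 3): F = (-48.01001, 51.000).
Jacobian J = [[-10·x·y + 2·x + 2·y^2 - 1, -5·x^2 + 4·x·y + sin(y)], [4·x·y - 1, 2·x^2 + 2·y + 2]].
At the point, J = [[-53.000, -1.10888], [29.000, 20.500]] (det J = -1054.34248).
Solving J·Δ = −F gives Δ = (-0.880, -1.243).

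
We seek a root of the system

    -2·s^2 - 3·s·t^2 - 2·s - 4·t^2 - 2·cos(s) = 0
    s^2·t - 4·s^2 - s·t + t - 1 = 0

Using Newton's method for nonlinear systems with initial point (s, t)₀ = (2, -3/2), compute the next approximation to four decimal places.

At (2, -3/2): F = (-33.667706, -21.5000).
Jacobian J = [[-4·s - 3·t^2 + 2·sin(s) - 2, -6·s·t - 8·t], [2·s·t - 8·s - t, s^2 - s + 1]].
At the point, J = [[-14.931405, 30.0000], [-20.5000, 3.0000]] (det J = 570.205785).
Solving J·Δ = −F gives Δ = (-0.9540, 0.6474).
Then the next iterate is (s, t)₁ = (1.0460, -0.8526).

(1.0460, -0.8526)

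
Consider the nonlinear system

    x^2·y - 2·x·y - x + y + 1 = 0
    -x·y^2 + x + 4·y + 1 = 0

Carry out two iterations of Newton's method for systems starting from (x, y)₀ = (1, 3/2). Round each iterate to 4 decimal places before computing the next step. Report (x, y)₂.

(1.0000, -1.6050)

At (1, 3/2): F = (0.0000, 5.7500).
Jacobian J = [[2·x·y - 2·y - 1, x^2 - 2·x + 1], [-y^2 + 1, -2·x·y + 4]].
At the point, J = [[-1.0000, 0.0000], [-1.2500, 1.0000]] (det J = -1.0000).
Solving J·Δ = −F gives Δ = (0.0000, -5.7500).
Then the next iterate is (x, y)₁ = (1.0000, -4.2500).
Round to (1.0000, -4.2500) and repeat: F = (0.0000, -33.0625), J = [[-1.0000, 0.0000], [-17.0625, 12.5000]].
Δ = (0.0000, 2.6450), so (x, y)₂ = (1.0000, -1.6050).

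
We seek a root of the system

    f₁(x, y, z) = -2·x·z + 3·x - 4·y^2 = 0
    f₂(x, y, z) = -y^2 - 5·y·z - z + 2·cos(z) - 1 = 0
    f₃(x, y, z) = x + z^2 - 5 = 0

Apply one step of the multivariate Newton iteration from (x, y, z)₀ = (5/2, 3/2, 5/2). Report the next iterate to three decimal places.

(4.230, 0.502, 1.404)

At (5/2, 3/2, 5/2): F = (-14.000, -26.10229, 3.750).
Jacobian J = [[-2·z + 3, -8·y, -2·x], [0, -2·y - 5·z, -5·y - 2·sin(z) - 1], [1, 0, 2·z]].
At the point, J = [[-2.000, -12.000, -5.000], [0.000, -15.500, -9.69694], [1.000, 0.000, 5.000]] (det J = 193.86333).
Solving J·Δ = −F gives Δ = (1.730, -0.998, -1.096).
Then the next iterate is (x, y, z)₁ = (4.230, 0.502, 1.404).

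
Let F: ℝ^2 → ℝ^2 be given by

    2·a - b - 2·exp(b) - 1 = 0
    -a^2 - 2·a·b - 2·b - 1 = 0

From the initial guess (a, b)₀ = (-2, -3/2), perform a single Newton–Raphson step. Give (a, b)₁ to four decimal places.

(-0.6220, -2.3230)

At (-2, -3/2): F = (-3.946260, -8.0000).
Jacobian J = [[2, -2·exp(b) - 1], [-2·a - 2·b, -2·a - 2]].
At the point, J = [[2.0000, -1.446260], [7.0000, 2.0000]] (det J = 14.123822).
Solving J·Δ = −F gives Δ = (1.3780, -0.8230).
Then the next iterate is (a, b)₁ = (-0.6220, -2.3230).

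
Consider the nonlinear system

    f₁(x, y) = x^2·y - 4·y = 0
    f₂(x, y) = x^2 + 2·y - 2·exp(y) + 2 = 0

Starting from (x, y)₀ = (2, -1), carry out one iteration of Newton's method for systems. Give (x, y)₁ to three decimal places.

At (2, -1): F = (0.000, 3.26424).
Jacobian J = [[2·x·y, x^2 - 4], [2·x, -2·exp(y) + 2]].
At the point, J = [[-4.000, 0.000], [4.000, 1.26424]] (det J = -5.05696).
Solving J·Δ = −F gives Δ = (0.000, -2.582).
Then the next iterate is (x, y)₁ = (2.000, -3.582).

(2.000, -3.582)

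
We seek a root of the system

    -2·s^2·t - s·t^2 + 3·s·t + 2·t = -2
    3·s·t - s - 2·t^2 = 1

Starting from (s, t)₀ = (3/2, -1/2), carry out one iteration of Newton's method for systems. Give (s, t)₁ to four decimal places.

At (3/2, -1/2): F = (0.6250, -5.2500).
Jacobian J = [[-4·s·t - t^2 + 3·t, -2·s^2 - 2·s·t + 3·s + 2], [3·t - 1, 3·s - 4·t]].
At the point, J = [[1.2500, 3.5000], [-2.5000, 6.5000]] (det J = 16.8750).
Solving J·Δ = −F gives Δ = (-1.3296, 0.2963).
Then the next iterate is (s, t)₁ = (0.1704, -0.2037).

(0.1704, -0.2037)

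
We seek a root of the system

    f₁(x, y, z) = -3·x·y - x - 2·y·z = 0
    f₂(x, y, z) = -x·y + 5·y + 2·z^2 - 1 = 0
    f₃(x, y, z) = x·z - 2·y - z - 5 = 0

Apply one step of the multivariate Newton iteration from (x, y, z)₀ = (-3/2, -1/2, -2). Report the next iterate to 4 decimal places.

At (-3/2, -1/2, -2): F = (-2.7500, 3.7500, 1.0000).
Jacobian J = [[-3·y - 1, -3·x - 2·z, -2·y], [-y, -x + 5, 4·z], [z, -2, x - 1]].
At the point, J = [[0.5000, 8.5000, 1.0000], [0.5000, 6.5000, -8.0000], [-2.0000, -2.0000, -2.5000]] (det J = 142.5000).
Solving J·Δ = −F gives Δ = (-0.6061, 0.2816, 0.6596).
Then the next iterate is (x, y, z)₁ = (-2.1061, -0.2184, -1.3404).

(-2.1061, -0.2184, -1.3404)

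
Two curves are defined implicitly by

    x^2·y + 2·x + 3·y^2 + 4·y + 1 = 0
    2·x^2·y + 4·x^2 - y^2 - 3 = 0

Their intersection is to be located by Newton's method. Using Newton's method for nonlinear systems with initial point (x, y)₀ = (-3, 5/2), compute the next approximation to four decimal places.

(-1.9518, 1.3349)

At (-3, 5/2): F = (46.2500, 71.7500).
Jacobian J = [[2·x·y + 2, x^2 + 6·y + 4], [4·x·y + 8·x, 2·x^2 - 2·y]].
At the point, J = [[-13.0000, 28.0000], [-54.0000, 13.0000]] (det J = 1343.0000).
Solving J·Δ = −F gives Δ = (1.0482, -1.1651).
Then the next iterate is (x, y)₁ = (-1.9518, 1.3349).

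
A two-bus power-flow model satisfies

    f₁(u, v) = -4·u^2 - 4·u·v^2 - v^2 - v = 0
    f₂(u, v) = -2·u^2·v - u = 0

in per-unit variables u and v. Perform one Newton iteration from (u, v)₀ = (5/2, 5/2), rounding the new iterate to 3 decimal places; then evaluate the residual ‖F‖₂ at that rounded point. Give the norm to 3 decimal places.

30.613

At (5/2, 5/2): F = (-96.250, -33.750).
Jacobian J = [[-8·u - 4·v^2, -8·u·v - 2·v - 1], [-4·u·v - 1, -2·u^2]].
At the point, J = [[-45.000, -56.000], [-26.000, -12.500]] (det J = -893.500).
Solving J·Δ = −F gives Δ = (-0.769, -1.101).
Then the next iterate is (u, v)₁ = (1.731, 1.399).
Re-evaluating at (1.731, 1.399): F = (-28.89330, -10.11482), so ‖F‖₂ = 30.613.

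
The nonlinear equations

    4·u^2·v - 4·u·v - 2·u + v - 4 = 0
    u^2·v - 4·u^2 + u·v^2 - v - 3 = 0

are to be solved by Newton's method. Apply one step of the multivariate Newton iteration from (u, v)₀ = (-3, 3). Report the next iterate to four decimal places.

At (-3, 3): F = (149.0000, -42.0000).
Jacobian J = [[8·u·v - 4·v - 2, 4·u^2 - 4·u + 1], [2·u·v - 8·u + v^2, u^2 + 2·u·v - 1]].
At the point, J = [[-86.0000, 49.0000], [15.0000, -10.0000]] (det J = 125.0000).
Solving J·Δ = −F gives Δ = (-4.5440, -11.0160).
Then the next iterate is (u, v)₁ = (-7.5440, -8.0160).

(-7.5440, -8.0160)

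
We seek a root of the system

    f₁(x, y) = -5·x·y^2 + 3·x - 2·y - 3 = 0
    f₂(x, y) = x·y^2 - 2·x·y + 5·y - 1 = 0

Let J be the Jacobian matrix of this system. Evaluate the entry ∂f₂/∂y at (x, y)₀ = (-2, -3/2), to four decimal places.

∂f₂/∂y = 2·x·y - 2·x + 5.
At (-2, -3/2) this is 15.0000.

15.0000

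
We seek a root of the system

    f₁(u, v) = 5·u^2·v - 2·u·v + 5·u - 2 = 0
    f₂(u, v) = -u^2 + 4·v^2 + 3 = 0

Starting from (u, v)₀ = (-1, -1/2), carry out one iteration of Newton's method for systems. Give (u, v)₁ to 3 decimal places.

(-0.638, 0.431)

At (-1, -1/2): F = (-10.500, 3.000).
Jacobian J = [[10·u·v - 2·v + 5, 5·u^2 - 2·u], [-2·u, 8·v]].
At the point, J = [[11.000, 7.000], [2.000, -4.000]] (det J = -58.000).
Solving J·Δ = −F gives Δ = (0.362, 0.931).
Then the next iterate is (u, v)₁ = (-0.638, 0.431).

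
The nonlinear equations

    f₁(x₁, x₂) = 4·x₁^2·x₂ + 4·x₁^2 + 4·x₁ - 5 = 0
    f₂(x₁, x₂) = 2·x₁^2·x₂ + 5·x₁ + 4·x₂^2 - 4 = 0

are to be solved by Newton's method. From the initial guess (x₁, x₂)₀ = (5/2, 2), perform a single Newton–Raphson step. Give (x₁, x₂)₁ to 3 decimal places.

(1.631, 1.026)

At (5/2, 2): F = (80.000, 49.500).
Jacobian J = [[8·x₁·x₂ + 8·x₁ + 4, 4·x₁^2], [4·x₁·x₂ + 5, 2·x₁^2 + 8·x₂]].
At the point, J = [[64.000, 25.000], [25.000, 28.500]] (det J = 1199.000).
Solving J·Δ = −F gives Δ = (-0.869, -0.974).
Then the next iterate is (x₁, x₂)₁ = (1.631, 1.026).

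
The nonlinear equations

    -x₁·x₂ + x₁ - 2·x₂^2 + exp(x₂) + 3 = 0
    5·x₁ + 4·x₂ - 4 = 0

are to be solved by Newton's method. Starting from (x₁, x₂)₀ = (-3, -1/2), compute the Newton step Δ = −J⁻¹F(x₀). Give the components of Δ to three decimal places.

(5.091, -1.113)

At (-3, -1/2): F = (-1.39347, -21.000).
Jacobian J = [[-x₂ + 1, -x₁ - 4·x₂ + exp(x₂)], [5, 4]].
At the point, J = [[1.500, 5.60653], [5.000, 4.000]] (det J = -22.03265).
Solving J·Δ = −F gives Δ = (5.091, -1.113).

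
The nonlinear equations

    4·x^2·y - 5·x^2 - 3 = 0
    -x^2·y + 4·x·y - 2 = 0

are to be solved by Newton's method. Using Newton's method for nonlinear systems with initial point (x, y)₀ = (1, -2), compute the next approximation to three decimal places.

(0.742, 0.323)

At (1, -2): F = (-16.000, -8.000).
Jacobian J = [[8·x·y - 10·x, 4·x^2], [-2·x·y + 4·y, -x^2 + 4·x]].
At the point, J = [[-26.000, 4.000], [-4.000, 3.000]] (det J = -62.000).
Solving J·Δ = −F gives Δ = (-0.258, 2.323).
Then the next iterate is (x, y)₁ = (0.742, 0.323).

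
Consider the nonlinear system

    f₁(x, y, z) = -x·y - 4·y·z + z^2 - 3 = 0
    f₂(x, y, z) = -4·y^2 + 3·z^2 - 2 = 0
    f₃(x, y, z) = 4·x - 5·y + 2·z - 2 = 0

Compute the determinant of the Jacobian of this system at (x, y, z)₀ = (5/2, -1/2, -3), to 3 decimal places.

-661.000

J = [[-y, -x - 4·z, -4·y + 2·z], [0, -8·y, 6·z], [4, -5, 2]].
At the point, J = [[0.500, 9.500, -4.000], [0.000, 4.000, -18.000], [4.000, -5.000, 2.000]].
det J = -661.000.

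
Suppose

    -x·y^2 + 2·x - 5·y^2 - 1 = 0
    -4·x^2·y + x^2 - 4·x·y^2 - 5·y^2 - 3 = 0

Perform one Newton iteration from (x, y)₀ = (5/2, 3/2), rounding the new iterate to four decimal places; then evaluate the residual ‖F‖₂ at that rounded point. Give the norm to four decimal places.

21.0790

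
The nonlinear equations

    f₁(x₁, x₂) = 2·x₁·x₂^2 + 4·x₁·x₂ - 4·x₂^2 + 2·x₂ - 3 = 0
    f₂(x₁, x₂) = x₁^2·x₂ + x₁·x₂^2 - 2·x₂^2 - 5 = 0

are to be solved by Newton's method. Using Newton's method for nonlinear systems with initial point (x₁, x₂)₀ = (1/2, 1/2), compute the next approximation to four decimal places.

(2.4194, -2.5484)

At (1/2, 1/2): F = (-1.7500, -5.2500).
Jacobian J = [[2·x₂^2 + 4·x₂, 4·x₁·x₂ + 4·x₁ - 8·x₂ + 2], [2·x₁·x₂ + x₂^2, x₁^2 + 2·x₁·x₂ - 4·x₂]].
At the point, J = [[2.5000, 1.0000], [0.7500, -1.2500]] (det J = -3.8750).
Solving J·Δ = −F gives Δ = (1.9194, -3.0484).
Then the next iterate is (x₁, x₂)₁ = (2.4194, -2.5484).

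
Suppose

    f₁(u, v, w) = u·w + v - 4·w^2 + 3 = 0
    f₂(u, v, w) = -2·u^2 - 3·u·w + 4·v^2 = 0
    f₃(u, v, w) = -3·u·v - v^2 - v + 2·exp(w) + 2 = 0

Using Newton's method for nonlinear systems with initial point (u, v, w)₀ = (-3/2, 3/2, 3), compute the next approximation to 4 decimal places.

At (-3/2, 3/2, 3): F = (-36.0000, 18.0000, 45.171074).
Jacobian J = [[w, 1, u - 8·w], [-4·u - 3·w, 8·v, -3·u], [-3·v, -3·u - 2·v - 1, 2·exp(w)]].
At the point, J = [[3.0000, 1.0000, -25.5000], [-3.0000, 12.0000, 4.5000], [-4.5000, 0.5000, 40.171074]] (det J = 200.921880).
Solving J·Δ = −F gives Δ = (20.9030, 3.2847, 1.1762).
Then the next iterate is (u, v, w)₁ = (19.4030, 4.7847, 4.1762).

(19.4030, 4.7847, 4.1762)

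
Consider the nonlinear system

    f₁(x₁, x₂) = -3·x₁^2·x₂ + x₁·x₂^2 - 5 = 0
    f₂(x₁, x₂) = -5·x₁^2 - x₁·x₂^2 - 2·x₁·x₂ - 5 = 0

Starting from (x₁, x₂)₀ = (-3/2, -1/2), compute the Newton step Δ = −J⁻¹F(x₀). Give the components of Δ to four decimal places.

(1.2346, -1.3804)

At (-3/2, -1/2): F = (-2.0000, -17.3750).
Jacobian J = [[-6·x₁·x₂ + x₂^2, -3·x₁^2 + 2·x₁·x₂], [-10·x₁ - x₂^2 - 2·x₂, -2·x₁·x₂ - 2·x₁]].
At the point, J = [[-4.2500, -5.2500], [15.7500, 1.5000]] (det J = 76.3125).
Solving J·Δ = −F gives Δ = (1.2346, -1.3804).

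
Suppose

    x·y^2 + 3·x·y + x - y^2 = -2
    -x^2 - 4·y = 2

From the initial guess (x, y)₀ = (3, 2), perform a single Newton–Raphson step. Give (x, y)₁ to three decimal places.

(-0.431, 2.397)

At (3, 2): F = (31.000, -19.000).
Jacobian J = [[y^2 + 3·y + 1, 2·x·y + 3·x - 2·y], [-2·x, -4]].
At the point, J = [[11.000, 17.000], [-6.000, -4.000]] (det J = 58.000).
Solving J·Δ = −F gives Δ = (-3.431, 0.397).
Then the next iterate is (x, y)₁ = (-0.431, 2.397).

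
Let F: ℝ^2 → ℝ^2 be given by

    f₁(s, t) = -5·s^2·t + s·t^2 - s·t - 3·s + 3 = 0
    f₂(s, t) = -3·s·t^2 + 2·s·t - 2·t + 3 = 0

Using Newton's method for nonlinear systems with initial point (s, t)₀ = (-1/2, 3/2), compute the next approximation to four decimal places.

(13.0000, 34.0000)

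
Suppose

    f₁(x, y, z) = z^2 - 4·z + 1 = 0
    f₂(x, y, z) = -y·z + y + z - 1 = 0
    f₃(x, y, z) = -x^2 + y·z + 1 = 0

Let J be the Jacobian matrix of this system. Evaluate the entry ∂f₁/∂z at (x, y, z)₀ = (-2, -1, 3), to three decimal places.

∂f₁/∂z = 2·z - 4.
At (-2, -1, 3) this is 2.000.

2.000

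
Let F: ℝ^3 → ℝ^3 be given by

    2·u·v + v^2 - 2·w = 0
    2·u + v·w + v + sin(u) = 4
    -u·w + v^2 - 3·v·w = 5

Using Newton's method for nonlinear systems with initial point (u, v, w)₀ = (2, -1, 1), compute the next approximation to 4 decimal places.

(1.9835, -2.3668, -2.8503)

At (2, -1, 1): F = (-5.0000, -1.090703, -3.0000).
Jacobian J = [[2·v, 2·u + 2·v, -2], [cos(u) + 2, w + 1, v], [-w, 2·v - 3·w, -u - 3·v]].
At the point, J = [[-2.0000, 2.0000, -2.0000], [1.583853, 2.0000, -1.0000], [-1.0000, -5.0000, 1.0000]] (det J = 16.670825).
Solving J·Δ = −F gives Δ = (-0.0165, -1.3668, -3.8503).
Then the next iterate is (u, v, w)₁ = (1.9835, -2.3668, -2.8503).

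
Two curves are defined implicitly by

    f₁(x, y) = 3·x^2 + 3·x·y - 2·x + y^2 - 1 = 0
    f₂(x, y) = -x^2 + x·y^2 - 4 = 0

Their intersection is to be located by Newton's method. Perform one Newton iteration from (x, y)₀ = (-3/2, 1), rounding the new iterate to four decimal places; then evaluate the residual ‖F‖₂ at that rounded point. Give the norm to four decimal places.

At (-3/2, 1): F = (5.2500, -7.7500).
Jacobian J = [[6·x + 3·y - 2, 3·x + 2·y], [-2·x + y^2, 2·x·y]].
At the point, J = [[-8.0000, -2.5000], [4.0000, -3.0000]] (det J = 34.0000).
Solving J·Δ = −F gives Δ = (1.0331, -1.2059).
Then the next iterate is (x, y)₁ = (-0.4669, -0.2059).
Re-evaluating at (-0.4669, -0.2059): F = (0.918586, -4.237790), so ‖F‖₂ = 4.3362.

4.3362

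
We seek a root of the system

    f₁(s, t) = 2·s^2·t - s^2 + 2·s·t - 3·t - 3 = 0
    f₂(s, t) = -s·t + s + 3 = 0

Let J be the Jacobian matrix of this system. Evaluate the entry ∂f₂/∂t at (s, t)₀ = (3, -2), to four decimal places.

-3.0000

∂f₂/∂t = -s.
At (3, -2) this is -3.0000.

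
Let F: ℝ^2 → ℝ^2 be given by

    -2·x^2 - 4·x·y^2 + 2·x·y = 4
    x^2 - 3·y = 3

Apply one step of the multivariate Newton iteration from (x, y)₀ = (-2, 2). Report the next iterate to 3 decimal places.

(-2.839, 1.452)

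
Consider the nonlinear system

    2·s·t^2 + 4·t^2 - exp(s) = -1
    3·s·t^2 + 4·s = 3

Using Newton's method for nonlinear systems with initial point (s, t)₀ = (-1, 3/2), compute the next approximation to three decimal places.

At (-1, 3/2): F = (5.13212, -13.750).
Jacobian J = [[2·t^2 - exp(s), 4·s·t + 8·t], [3·t^2 + 4, 6·s·t]].
At the point, J = [[4.13212, 6.000], [10.750, -9.000]] (det J = -101.68909).
Solving J·Δ = −F gives Δ = (0.357, -1.101).
Then the next iterate is (s, t)₁ = (-0.643, 0.399).

(-0.643, 0.399)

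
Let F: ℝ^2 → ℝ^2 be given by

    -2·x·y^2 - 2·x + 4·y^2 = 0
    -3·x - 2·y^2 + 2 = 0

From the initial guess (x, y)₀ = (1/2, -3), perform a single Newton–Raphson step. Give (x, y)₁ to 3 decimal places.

(0.490, -1.544)

At (1/2, -3): F = (26.000, -17.500).
Jacobian J = [[-2·y^2 - 2, -4·x·y + 8·y], [-3, -4·y]].
At the point, J = [[-20.000, -18.000], [-3.000, 12.000]] (det J = -294.000).
Solving J·Δ = −F gives Δ = (-0.010, 1.456).
Then the next iterate is (x, y)₁ = (0.490, -1.544).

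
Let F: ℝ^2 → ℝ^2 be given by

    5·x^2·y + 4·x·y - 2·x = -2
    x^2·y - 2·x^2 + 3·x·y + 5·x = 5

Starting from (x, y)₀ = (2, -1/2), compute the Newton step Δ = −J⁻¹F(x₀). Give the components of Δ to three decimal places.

At (2, -1/2): F = (-16.000, -8.000).
Jacobian J = [[10·x·y + 4·y - 2, 5·x^2 + 4·x], [2·x·y - 4·x + 3·y + 5, x^2 + 3·x]].
At the point, J = [[-14.000, 28.000], [-6.500, 10.000]] (det J = 42.000).
Solving J·Δ = −F gives Δ = (-1.524, -0.190).

(-1.524, -0.190)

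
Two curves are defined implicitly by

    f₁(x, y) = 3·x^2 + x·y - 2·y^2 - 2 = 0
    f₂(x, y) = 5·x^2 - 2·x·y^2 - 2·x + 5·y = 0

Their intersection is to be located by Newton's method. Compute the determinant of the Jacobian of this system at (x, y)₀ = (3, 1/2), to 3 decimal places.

-46.000

J = [[6·x + y, x - 4·y], [10·x - 2·y^2 - 2, -4·x·y + 5]].
At the point, J = [[18.500, 1.000], [27.500, -1.000]].
det J = -46.000.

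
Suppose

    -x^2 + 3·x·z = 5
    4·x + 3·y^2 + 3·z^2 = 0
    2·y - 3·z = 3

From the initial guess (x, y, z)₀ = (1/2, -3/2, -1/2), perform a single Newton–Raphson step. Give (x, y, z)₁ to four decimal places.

(-2.7660, -1.4149, -1.9433)

At (1/2, -3/2, -1/2): F = (-6.0000, 9.5000, -4.5000).
Jacobian J = [[-2·x + 3·z, 0, 3·x], [4, 6·y, 6·z], [0, 2, -3]].
At the point, J = [[-2.5000, 0.0000, 1.5000], [4.0000, -9.0000, -3.0000], [0.0000, 2.0000, -3.0000]] (det J = -70.5000).
Solving J·Δ = −F gives Δ = (-3.2660, 0.0851, -1.4433).
Then the next iterate is (x, y, z)₁ = (-2.7660, -1.4149, -1.9433).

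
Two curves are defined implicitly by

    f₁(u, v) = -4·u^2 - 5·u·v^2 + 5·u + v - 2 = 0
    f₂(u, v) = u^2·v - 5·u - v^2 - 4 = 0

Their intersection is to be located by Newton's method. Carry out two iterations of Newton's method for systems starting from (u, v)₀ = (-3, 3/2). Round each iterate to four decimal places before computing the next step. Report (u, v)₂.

(-0.9680, 1.3017)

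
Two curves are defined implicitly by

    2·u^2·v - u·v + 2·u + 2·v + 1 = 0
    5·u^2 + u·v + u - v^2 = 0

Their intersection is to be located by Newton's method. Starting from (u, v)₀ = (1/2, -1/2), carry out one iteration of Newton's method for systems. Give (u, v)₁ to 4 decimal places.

At (1/2, -1/2): F = (1.0000, 1.2500).
Jacobian J = [[4·u·v - v + 2, 2·u^2 - u + 2], [10·u + v + 1, u - 2·v]].
At the point, J = [[1.5000, 2.0000], [5.5000, 1.5000]] (det J = -8.7500).
Solving J·Δ = −F gives Δ = (-0.1143, -0.4143).
Then the next iterate is (u, v)₁ = (0.3857, -0.9143).

(0.3857, -0.9143)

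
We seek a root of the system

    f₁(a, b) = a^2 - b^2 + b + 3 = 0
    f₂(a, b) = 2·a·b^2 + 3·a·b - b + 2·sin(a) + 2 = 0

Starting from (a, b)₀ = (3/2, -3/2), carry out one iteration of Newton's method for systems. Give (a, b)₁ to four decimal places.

(-0.2714, -0.5465)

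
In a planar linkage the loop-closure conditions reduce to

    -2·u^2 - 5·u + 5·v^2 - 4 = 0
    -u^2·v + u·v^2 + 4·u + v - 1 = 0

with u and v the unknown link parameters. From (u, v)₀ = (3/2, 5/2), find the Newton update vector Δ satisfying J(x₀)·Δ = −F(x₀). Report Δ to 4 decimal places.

(-1.3523, -1.2050)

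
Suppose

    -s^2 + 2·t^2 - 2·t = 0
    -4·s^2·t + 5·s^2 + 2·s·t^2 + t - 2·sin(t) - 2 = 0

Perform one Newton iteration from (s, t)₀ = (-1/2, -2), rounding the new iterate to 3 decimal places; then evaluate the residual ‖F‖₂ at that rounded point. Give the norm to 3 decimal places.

At (-1/2, -2): F = (11.750, -2.93141).
Jacobian J = [[-2·s, 4·t - 2], [-8·s·t + 10·s + 2·t^2, -4·s^2 + 4·s·t - 2·cos(t) + 1]].
At the point, J = [[1.000, -10.000], [-5.000, 4.83229]] (det J = -45.16771).
Solving J·Δ = −F gives Δ = (0.608, 1.236).
Then the next iterate is (s, t)₁ = (0.108, -0.764).
Re-evaluating at (0.108, -0.764): F = (2.68373, -1.16033), so ‖F‖₂ = 2.924.

2.924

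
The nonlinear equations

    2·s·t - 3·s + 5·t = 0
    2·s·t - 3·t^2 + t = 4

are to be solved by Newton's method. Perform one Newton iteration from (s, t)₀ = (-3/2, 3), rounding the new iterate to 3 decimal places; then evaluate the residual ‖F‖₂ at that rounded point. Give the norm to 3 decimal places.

At (-3/2, 3): F = (10.500, -37.000).
Jacobian J = [[2·t - 3, 2·s + 5], [2·t, 2·s - 6·t + 1]].
At the point, J = [[3.000, 2.000], [6.000, -20.000]] (det J = -72.000).
Solving J·Δ = −F gives Δ = (-1.889, -2.417).
Then the next iterate is (s, t)₁ = (-3.389, 0.583).
Re-evaluating at (-3.389, 0.583): F = (9.13043, -8.38824), so ‖F‖₂ = 12.399.

12.399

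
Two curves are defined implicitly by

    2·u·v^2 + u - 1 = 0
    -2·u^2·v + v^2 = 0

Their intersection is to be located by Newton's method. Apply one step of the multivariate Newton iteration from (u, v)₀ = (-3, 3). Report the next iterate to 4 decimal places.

(-2.1348, 1.8455)

At (-3, 3): F = (-58.0000, -45.0000).
Jacobian J = [[2·v^2 + 1, 4·u·v], [-4·u·v, -2·u^2 + 2·v]].
At the point, J = [[19.0000, -36.0000], [36.0000, -12.0000]] (det J = 1068.0000).
Solving J·Δ = −F gives Δ = (0.8652, -1.1545).
Then the next iterate is (u, v)₁ = (-2.1348, 1.8455).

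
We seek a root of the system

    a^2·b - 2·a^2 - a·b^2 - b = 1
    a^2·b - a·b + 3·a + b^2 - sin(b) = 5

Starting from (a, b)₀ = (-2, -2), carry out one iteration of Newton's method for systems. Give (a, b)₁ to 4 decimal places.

At (-2, -2): F = (-7.0000, -18.090703).
Jacobian J = [[2·a·b - 4·a - b^2, a^2 - 2·a·b - 1], [2·a·b - b + 3, a^2 - a + 2·b - cos(b)]].
At the point, J = [[12.0000, -5.0000], [13.0000, 2.416147]] (det J = 93.993762).
Solving J·Δ = −F gives Δ = (1.1423, 1.3415).
Then the next iterate is (a, b)₁ = (-0.8577, -0.6585).

(-0.8577, -0.6585)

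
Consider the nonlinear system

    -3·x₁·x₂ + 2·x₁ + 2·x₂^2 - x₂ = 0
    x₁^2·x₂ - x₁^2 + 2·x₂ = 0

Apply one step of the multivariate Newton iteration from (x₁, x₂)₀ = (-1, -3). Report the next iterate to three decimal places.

At (-1, -3): F = (10.000, -10.000).
Jacobian J = [[-3·x₂ + 2, -3·x₁ + 4·x₂ - 1], [2·x₁·x₂ - 2·x₁, x₁^2 + 2]].
At the point, J = [[11.000, -10.000], [8.000, 3.000]] (det J = 113.000).
Solving J·Δ = −F gives Δ = (0.619, 1.681).
Then the next iterate is (x₁, x₂)₁ = (-0.381, -1.319).

(-0.381, -1.319)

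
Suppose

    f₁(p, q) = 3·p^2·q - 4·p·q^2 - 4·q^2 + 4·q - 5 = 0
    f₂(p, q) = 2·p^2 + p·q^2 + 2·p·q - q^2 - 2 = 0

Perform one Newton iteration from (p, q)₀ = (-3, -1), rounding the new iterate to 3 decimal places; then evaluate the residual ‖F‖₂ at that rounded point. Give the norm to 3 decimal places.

At (-3, -1): F = (-28.000, 18.000).
Jacobian J = [[6·p·q - 4·q^2, 3·p^2 - 8·p·q - 8·q + 4], [4·p + q^2 + 2·q, 2·p·q + 2·p - 2·q]].
At the point, J = [[14.000, 15.000], [-13.000, 2.000]] (det J = 223.000).
Solving J·Δ = −F gives Δ = (1.462, 0.502).
Then the next iterate is (p, q)₁ = (-1.538, -0.498).
Re-evaluating at (-1.538, -0.498): F = (-9.99227, 3.63330), so ‖F‖₂ = 10.632.

10.632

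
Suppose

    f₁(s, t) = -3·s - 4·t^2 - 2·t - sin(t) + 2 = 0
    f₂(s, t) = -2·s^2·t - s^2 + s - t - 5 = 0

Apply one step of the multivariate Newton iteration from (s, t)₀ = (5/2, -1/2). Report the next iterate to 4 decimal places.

(0.7218, -0.7799)

At (5/2, -1/2): F = (-5.020574, -2.0000).
Jacobian J = [[-3, -8·t - cos(t) - 2], [-4·s·t - 2·s + 1, -2·s^2 - 1]].
At the point, J = [[-3.0000, 1.122417], [1.0000, -13.5000]] (det J = 39.377583).
Solving J·Δ = −F gives Δ = (-1.7782, -0.2799).
Then the next iterate is (s, t)₁ = (0.7218, -0.7799).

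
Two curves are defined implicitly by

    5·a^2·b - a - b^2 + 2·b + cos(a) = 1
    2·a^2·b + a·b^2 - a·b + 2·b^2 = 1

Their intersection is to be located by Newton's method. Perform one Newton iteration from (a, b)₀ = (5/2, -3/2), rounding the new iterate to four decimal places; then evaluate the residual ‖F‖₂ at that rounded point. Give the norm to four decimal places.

At (5/2, -3/2): F = (-56.426144, -5.8750).
Jacobian J = [[10·a·b - sin(a) - 1, 5·a^2 - 2·b + 2], [4·a·b + b^2 - b, 2·a^2 + 2·a·b - a + 4·b]].
At the point, J = [[-39.098472, 36.2500], [-11.2500, -3.5000]] (det J = 544.657153).
Solving J·Δ = −F gives Δ = (-0.7536, 0.7438).
Then the next iterate is (a, b)₁ = (1.7464, -0.7562).
Re-evaluating at (1.7464, -0.7562): F = (-16.537062, -2.149725), so ‖F‖₂ = 16.6762.

16.6762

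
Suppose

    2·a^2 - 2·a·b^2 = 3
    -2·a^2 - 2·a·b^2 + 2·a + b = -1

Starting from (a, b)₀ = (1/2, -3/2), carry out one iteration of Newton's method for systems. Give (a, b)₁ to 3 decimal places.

(4.000, 3.000)

At (1/2, -3/2): F = (-4.750, -2.250).
Jacobian J = [[4·a - 2·b^2, -4·a·b], [-4·a - 2·b^2 + 2, -4·a·b + 1]].
At the point, J = [[-2.500, 3.000], [-4.500, 4.000]] (det J = 3.500).
Solving J·Δ = −F gives Δ = (3.500, 4.500).
Then the next iterate is (a, b)₁ = (4.000, 3.000).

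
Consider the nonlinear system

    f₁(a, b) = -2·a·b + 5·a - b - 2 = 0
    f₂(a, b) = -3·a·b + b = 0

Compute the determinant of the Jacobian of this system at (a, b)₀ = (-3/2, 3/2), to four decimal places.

20.0000

J = [[-2·b + 5, -2·a - 1], [-3·b, -3·a + 1]].
At the point, J = [[2.0000, 2.0000], [-4.5000, 5.5000]].
det J = 20.0000.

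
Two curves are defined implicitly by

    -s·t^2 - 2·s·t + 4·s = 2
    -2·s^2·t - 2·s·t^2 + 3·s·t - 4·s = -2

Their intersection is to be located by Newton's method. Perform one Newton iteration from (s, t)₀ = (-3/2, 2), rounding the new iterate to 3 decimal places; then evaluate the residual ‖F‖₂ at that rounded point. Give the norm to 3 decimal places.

At (-3/2, 2): F = (4.000, 2.000).
Jacobian J = [[-t^2 - 2·t + 4, -2·s·t - 2·s], [-4·s·t - 2·t^2 + 3·t - 4, -2·s^2 - 4·s·t + 3·s]].
At the point, J = [[-4.000, 9.000], [6.000, 3.000]] (det J = -66.000).
Solving J·Δ = −F gives Δ = (-0.091, -0.485).
Then the next iterate is (s, t)₁ = (-1.591, 1.515).
Re-evaluating at (-1.591, 1.515): F = (0.10843, 0.76653), so ‖F‖₂ = 0.774.

0.774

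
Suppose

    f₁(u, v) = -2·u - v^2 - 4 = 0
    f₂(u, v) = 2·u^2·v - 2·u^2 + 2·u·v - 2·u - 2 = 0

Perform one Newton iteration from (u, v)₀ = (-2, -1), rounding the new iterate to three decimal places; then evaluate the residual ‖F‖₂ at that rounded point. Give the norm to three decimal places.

3.640

At (-2, -1): F = (-1.000, -10.000).
Jacobian J = [[-2, -2·v], [4·u·v - 4·u + 2·v - 2, 2·u^2 + 2·u]].
At the point, J = [[-2.000, 2.000], [12.000, 4.000]] (det J = -32.000).
Solving J·Δ = −F gives Δ = (0.500, 1.000).
Then the next iterate is (u, v)₁ = (-1.500, 0.000).
Re-evaluating at (-1.500, 0.000): F = (-1.000, -3.500), so ‖F‖₂ = 3.640.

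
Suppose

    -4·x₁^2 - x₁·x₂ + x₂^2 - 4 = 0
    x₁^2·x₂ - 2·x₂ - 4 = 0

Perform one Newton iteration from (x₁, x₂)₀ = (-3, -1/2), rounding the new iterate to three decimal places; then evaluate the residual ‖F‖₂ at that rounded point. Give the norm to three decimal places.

12.085

At (-3, -1/2): F = (-41.250, -7.500).
Jacobian J = [[-8·x₁ - x₂, -x₁ + 2·x₂], [2·x₁·x₂, x₁^2 - 2]].
At the point, J = [[24.500, 2.000], [3.000, 7.000]] (det J = 165.500).
Solving J·Δ = −F gives Δ = (1.654, 0.363).
Then the next iterate is (x₁, x₂)₁ = (-1.346, -0.137).
Re-evaluating at (-1.346, -0.137): F = (-11.41250, -3.97421), so ‖F‖₂ = 12.085.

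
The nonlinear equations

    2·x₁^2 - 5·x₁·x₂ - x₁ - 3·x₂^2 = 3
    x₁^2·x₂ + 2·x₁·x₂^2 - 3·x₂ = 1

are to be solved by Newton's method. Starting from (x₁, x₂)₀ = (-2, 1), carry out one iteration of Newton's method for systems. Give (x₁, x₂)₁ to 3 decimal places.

At (-2, 1): F = (14.000, -4.000).
Jacobian J = [[4·x₁ - 5·x₂ - 1, -5·x₁ - 6·x₂], [2·x₁·x₂ + 2·x₂^2, x₁^2 + 4·x₁·x₂ - 3]].
At the point, J = [[-14.000, 4.000], [-2.000, -7.000]] (det J = 106.000).
Solving J·Δ = −F gives Δ = (0.774, -0.792).
Then the next iterate is (x₁, x₂)₁ = (-1.226, 0.208).

(-1.226, 0.208)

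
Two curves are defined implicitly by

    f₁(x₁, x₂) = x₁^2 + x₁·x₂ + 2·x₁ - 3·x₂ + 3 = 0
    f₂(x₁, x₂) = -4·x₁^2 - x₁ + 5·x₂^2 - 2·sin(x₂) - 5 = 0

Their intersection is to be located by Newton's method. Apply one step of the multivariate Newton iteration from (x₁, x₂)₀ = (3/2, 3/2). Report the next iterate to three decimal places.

At (3/2, 3/2): F = (6.000, -6.24499).
Jacobian J = [[2·x₁ + x₂ + 2, x₁ - 3], [-8·x₁ - 1, 10·x₂ - 2·cos(x₂)]].
At the point, J = [[6.500, -1.500], [-13.000, 14.85853]] (det J = 77.08042).
Solving J·Δ = −F gives Δ = (-1.035, -0.485).
Then the next iterate is (x₁, x₂)₁ = (0.465, 1.015).

(0.465, 1.015)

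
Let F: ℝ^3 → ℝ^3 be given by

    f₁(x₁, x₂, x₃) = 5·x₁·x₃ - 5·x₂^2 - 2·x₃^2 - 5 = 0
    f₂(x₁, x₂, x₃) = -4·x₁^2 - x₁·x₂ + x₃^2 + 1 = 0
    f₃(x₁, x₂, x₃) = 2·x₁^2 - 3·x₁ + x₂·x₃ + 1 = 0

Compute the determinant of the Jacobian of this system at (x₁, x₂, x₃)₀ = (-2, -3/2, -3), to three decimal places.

1637.750

J = [[5·x₃, -10·x₂, 5·x₁ - 4·x₃], [-8·x₁ - x₂, -x₁, 2·x₃], [4·x₁ - 3, x₃, x₂]].
At the point, J = [[-15.000, 15.000, 2.000], [17.500, 2.000, -6.000], [-11.000, -3.000, -1.500]].
det J = 1637.750.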